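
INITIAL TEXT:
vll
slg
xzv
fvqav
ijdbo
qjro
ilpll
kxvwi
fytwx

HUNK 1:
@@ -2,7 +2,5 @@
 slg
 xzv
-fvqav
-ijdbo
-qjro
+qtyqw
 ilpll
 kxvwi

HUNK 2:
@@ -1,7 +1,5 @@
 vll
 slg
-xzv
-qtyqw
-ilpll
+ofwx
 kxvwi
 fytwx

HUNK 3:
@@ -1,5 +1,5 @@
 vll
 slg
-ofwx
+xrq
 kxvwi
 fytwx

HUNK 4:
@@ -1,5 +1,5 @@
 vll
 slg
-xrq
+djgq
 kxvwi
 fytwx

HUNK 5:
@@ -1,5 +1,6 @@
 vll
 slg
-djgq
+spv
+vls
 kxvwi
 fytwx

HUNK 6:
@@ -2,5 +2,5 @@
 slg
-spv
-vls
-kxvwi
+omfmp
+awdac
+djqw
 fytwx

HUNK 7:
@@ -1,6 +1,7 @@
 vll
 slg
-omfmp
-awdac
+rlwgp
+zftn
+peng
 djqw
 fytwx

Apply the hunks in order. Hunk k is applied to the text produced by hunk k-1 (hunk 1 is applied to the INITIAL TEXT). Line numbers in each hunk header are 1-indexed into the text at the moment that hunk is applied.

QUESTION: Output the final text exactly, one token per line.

Answer: vll
slg
rlwgp
zftn
peng
djqw
fytwx

Derivation:
Hunk 1: at line 2 remove [fvqav,ijdbo,qjro] add [qtyqw] -> 7 lines: vll slg xzv qtyqw ilpll kxvwi fytwx
Hunk 2: at line 1 remove [xzv,qtyqw,ilpll] add [ofwx] -> 5 lines: vll slg ofwx kxvwi fytwx
Hunk 3: at line 1 remove [ofwx] add [xrq] -> 5 lines: vll slg xrq kxvwi fytwx
Hunk 4: at line 1 remove [xrq] add [djgq] -> 5 lines: vll slg djgq kxvwi fytwx
Hunk 5: at line 1 remove [djgq] add [spv,vls] -> 6 lines: vll slg spv vls kxvwi fytwx
Hunk 6: at line 2 remove [spv,vls,kxvwi] add [omfmp,awdac,djqw] -> 6 lines: vll slg omfmp awdac djqw fytwx
Hunk 7: at line 1 remove [omfmp,awdac] add [rlwgp,zftn,peng] -> 7 lines: vll slg rlwgp zftn peng djqw fytwx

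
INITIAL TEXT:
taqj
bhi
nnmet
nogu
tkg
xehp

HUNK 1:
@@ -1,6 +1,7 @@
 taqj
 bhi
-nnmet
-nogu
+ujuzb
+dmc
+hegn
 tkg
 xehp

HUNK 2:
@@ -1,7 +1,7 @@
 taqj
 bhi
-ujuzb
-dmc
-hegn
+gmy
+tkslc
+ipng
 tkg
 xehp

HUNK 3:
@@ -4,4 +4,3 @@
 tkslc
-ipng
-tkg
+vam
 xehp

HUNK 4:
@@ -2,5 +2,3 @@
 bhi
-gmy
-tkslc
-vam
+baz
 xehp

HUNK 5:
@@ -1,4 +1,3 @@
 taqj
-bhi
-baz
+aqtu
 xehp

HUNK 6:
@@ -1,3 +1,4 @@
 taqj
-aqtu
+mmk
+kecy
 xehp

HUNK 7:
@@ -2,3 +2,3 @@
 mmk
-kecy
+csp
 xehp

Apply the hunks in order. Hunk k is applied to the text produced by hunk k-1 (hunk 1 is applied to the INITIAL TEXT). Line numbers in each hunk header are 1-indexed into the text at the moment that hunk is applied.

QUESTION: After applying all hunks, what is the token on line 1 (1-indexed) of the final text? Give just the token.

Answer: taqj

Derivation:
Hunk 1: at line 1 remove [nnmet,nogu] add [ujuzb,dmc,hegn] -> 7 lines: taqj bhi ujuzb dmc hegn tkg xehp
Hunk 2: at line 1 remove [ujuzb,dmc,hegn] add [gmy,tkslc,ipng] -> 7 lines: taqj bhi gmy tkslc ipng tkg xehp
Hunk 3: at line 4 remove [ipng,tkg] add [vam] -> 6 lines: taqj bhi gmy tkslc vam xehp
Hunk 4: at line 2 remove [gmy,tkslc,vam] add [baz] -> 4 lines: taqj bhi baz xehp
Hunk 5: at line 1 remove [bhi,baz] add [aqtu] -> 3 lines: taqj aqtu xehp
Hunk 6: at line 1 remove [aqtu] add [mmk,kecy] -> 4 lines: taqj mmk kecy xehp
Hunk 7: at line 2 remove [kecy] add [csp] -> 4 lines: taqj mmk csp xehp
Final line 1: taqj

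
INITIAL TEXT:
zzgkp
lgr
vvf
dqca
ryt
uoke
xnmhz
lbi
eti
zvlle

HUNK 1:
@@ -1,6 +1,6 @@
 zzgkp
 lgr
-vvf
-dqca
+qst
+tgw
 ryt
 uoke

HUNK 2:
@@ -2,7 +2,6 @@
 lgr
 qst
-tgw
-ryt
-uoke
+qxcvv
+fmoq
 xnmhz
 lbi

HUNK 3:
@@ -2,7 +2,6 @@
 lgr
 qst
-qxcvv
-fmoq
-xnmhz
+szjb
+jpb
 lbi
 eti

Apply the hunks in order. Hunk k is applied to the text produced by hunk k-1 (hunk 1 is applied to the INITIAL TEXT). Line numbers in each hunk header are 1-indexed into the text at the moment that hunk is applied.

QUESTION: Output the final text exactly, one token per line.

Answer: zzgkp
lgr
qst
szjb
jpb
lbi
eti
zvlle

Derivation:
Hunk 1: at line 1 remove [vvf,dqca] add [qst,tgw] -> 10 lines: zzgkp lgr qst tgw ryt uoke xnmhz lbi eti zvlle
Hunk 2: at line 2 remove [tgw,ryt,uoke] add [qxcvv,fmoq] -> 9 lines: zzgkp lgr qst qxcvv fmoq xnmhz lbi eti zvlle
Hunk 3: at line 2 remove [qxcvv,fmoq,xnmhz] add [szjb,jpb] -> 8 lines: zzgkp lgr qst szjb jpb lbi eti zvlle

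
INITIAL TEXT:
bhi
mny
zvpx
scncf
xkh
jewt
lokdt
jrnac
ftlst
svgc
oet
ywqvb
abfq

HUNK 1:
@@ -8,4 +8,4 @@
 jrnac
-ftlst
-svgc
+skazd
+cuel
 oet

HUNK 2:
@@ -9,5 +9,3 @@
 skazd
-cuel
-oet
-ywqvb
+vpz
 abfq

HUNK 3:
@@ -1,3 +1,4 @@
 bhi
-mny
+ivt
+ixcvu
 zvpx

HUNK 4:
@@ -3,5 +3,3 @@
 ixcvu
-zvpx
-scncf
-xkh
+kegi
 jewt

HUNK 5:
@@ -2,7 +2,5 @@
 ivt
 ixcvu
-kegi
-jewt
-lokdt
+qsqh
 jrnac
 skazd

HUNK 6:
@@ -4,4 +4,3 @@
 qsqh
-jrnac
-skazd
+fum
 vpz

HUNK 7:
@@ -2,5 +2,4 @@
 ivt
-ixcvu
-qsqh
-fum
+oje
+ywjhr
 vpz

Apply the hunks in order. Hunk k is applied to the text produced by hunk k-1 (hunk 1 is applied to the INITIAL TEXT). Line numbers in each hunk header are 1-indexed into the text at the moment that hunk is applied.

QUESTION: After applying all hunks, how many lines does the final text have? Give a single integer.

Answer: 6

Derivation:
Hunk 1: at line 8 remove [ftlst,svgc] add [skazd,cuel] -> 13 lines: bhi mny zvpx scncf xkh jewt lokdt jrnac skazd cuel oet ywqvb abfq
Hunk 2: at line 9 remove [cuel,oet,ywqvb] add [vpz] -> 11 lines: bhi mny zvpx scncf xkh jewt lokdt jrnac skazd vpz abfq
Hunk 3: at line 1 remove [mny] add [ivt,ixcvu] -> 12 lines: bhi ivt ixcvu zvpx scncf xkh jewt lokdt jrnac skazd vpz abfq
Hunk 4: at line 3 remove [zvpx,scncf,xkh] add [kegi] -> 10 lines: bhi ivt ixcvu kegi jewt lokdt jrnac skazd vpz abfq
Hunk 5: at line 2 remove [kegi,jewt,lokdt] add [qsqh] -> 8 lines: bhi ivt ixcvu qsqh jrnac skazd vpz abfq
Hunk 6: at line 4 remove [jrnac,skazd] add [fum] -> 7 lines: bhi ivt ixcvu qsqh fum vpz abfq
Hunk 7: at line 2 remove [ixcvu,qsqh,fum] add [oje,ywjhr] -> 6 lines: bhi ivt oje ywjhr vpz abfq
Final line count: 6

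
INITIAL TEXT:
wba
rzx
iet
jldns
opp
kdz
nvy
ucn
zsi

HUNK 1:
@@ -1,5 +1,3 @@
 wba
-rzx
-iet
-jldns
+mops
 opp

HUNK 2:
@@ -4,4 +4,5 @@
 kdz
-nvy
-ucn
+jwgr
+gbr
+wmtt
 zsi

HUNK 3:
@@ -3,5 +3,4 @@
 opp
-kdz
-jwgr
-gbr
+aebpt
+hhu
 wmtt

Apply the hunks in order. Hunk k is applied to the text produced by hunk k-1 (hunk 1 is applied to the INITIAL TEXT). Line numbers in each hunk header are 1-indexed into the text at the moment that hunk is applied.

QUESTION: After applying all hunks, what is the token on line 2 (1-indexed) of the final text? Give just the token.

Answer: mops

Derivation:
Hunk 1: at line 1 remove [rzx,iet,jldns] add [mops] -> 7 lines: wba mops opp kdz nvy ucn zsi
Hunk 2: at line 4 remove [nvy,ucn] add [jwgr,gbr,wmtt] -> 8 lines: wba mops opp kdz jwgr gbr wmtt zsi
Hunk 3: at line 3 remove [kdz,jwgr,gbr] add [aebpt,hhu] -> 7 lines: wba mops opp aebpt hhu wmtt zsi
Final line 2: mops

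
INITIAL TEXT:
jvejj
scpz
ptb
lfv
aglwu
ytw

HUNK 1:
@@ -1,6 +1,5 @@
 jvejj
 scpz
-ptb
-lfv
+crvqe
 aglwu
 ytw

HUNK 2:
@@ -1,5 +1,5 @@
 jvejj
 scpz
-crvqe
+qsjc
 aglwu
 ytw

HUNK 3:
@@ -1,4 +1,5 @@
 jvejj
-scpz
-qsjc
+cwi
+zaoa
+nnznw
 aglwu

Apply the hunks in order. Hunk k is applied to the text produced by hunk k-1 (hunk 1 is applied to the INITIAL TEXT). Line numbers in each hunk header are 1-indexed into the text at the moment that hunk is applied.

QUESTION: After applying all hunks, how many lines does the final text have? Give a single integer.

Hunk 1: at line 1 remove [ptb,lfv] add [crvqe] -> 5 lines: jvejj scpz crvqe aglwu ytw
Hunk 2: at line 1 remove [crvqe] add [qsjc] -> 5 lines: jvejj scpz qsjc aglwu ytw
Hunk 3: at line 1 remove [scpz,qsjc] add [cwi,zaoa,nnznw] -> 6 lines: jvejj cwi zaoa nnznw aglwu ytw
Final line count: 6

Answer: 6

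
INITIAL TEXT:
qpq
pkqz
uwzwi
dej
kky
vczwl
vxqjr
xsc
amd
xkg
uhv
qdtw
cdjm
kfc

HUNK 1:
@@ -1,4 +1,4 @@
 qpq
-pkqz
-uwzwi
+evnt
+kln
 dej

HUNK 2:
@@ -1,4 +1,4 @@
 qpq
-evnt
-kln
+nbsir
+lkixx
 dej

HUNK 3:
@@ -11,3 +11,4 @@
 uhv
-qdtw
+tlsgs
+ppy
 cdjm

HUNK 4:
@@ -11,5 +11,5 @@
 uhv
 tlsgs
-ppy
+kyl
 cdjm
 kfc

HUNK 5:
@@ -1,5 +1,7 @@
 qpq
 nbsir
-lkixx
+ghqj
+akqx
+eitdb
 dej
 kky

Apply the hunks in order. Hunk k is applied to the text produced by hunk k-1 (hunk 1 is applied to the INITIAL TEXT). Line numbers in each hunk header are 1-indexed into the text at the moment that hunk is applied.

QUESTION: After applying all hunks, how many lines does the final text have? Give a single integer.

Answer: 17

Derivation:
Hunk 1: at line 1 remove [pkqz,uwzwi] add [evnt,kln] -> 14 lines: qpq evnt kln dej kky vczwl vxqjr xsc amd xkg uhv qdtw cdjm kfc
Hunk 2: at line 1 remove [evnt,kln] add [nbsir,lkixx] -> 14 lines: qpq nbsir lkixx dej kky vczwl vxqjr xsc amd xkg uhv qdtw cdjm kfc
Hunk 3: at line 11 remove [qdtw] add [tlsgs,ppy] -> 15 lines: qpq nbsir lkixx dej kky vczwl vxqjr xsc amd xkg uhv tlsgs ppy cdjm kfc
Hunk 4: at line 11 remove [ppy] add [kyl] -> 15 lines: qpq nbsir lkixx dej kky vczwl vxqjr xsc amd xkg uhv tlsgs kyl cdjm kfc
Hunk 5: at line 1 remove [lkixx] add [ghqj,akqx,eitdb] -> 17 lines: qpq nbsir ghqj akqx eitdb dej kky vczwl vxqjr xsc amd xkg uhv tlsgs kyl cdjm kfc
Final line count: 17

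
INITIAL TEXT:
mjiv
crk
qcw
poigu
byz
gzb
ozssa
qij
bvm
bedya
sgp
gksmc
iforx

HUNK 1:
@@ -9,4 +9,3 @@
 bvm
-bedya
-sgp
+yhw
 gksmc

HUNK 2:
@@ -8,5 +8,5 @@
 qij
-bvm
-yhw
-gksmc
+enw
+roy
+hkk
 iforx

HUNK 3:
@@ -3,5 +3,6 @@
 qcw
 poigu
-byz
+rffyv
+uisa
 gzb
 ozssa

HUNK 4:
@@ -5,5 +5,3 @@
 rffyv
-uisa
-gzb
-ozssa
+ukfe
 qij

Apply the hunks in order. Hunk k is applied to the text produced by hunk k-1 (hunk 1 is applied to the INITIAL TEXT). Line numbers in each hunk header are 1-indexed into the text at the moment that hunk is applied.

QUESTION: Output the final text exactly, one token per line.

Hunk 1: at line 9 remove [bedya,sgp] add [yhw] -> 12 lines: mjiv crk qcw poigu byz gzb ozssa qij bvm yhw gksmc iforx
Hunk 2: at line 8 remove [bvm,yhw,gksmc] add [enw,roy,hkk] -> 12 lines: mjiv crk qcw poigu byz gzb ozssa qij enw roy hkk iforx
Hunk 3: at line 3 remove [byz] add [rffyv,uisa] -> 13 lines: mjiv crk qcw poigu rffyv uisa gzb ozssa qij enw roy hkk iforx
Hunk 4: at line 5 remove [uisa,gzb,ozssa] add [ukfe] -> 11 lines: mjiv crk qcw poigu rffyv ukfe qij enw roy hkk iforx

Answer: mjiv
crk
qcw
poigu
rffyv
ukfe
qij
enw
roy
hkk
iforx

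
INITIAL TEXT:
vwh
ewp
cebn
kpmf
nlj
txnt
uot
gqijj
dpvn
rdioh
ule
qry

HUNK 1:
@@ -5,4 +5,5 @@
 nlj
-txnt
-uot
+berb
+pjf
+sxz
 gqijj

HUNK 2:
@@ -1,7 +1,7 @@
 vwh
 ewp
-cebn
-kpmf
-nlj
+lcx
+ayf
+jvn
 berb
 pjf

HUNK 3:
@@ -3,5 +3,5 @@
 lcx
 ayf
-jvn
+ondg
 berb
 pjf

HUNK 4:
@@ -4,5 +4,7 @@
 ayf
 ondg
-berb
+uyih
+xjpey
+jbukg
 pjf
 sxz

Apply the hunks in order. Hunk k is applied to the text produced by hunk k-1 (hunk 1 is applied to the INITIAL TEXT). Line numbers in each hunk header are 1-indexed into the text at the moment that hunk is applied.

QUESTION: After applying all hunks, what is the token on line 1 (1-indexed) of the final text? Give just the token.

Answer: vwh

Derivation:
Hunk 1: at line 5 remove [txnt,uot] add [berb,pjf,sxz] -> 13 lines: vwh ewp cebn kpmf nlj berb pjf sxz gqijj dpvn rdioh ule qry
Hunk 2: at line 1 remove [cebn,kpmf,nlj] add [lcx,ayf,jvn] -> 13 lines: vwh ewp lcx ayf jvn berb pjf sxz gqijj dpvn rdioh ule qry
Hunk 3: at line 3 remove [jvn] add [ondg] -> 13 lines: vwh ewp lcx ayf ondg berb pjf sxz gqijj dpvn rdioh ule qry
Hunk 4: at line 4 remove [berb] add [uyih,xjpey,jbukg] -> 15 lines: vwh ewp lcx ayf ondg uyih xjpey jbukg pjf sxz gqijj dpvn rdioh ule qry
Final line 1: vwh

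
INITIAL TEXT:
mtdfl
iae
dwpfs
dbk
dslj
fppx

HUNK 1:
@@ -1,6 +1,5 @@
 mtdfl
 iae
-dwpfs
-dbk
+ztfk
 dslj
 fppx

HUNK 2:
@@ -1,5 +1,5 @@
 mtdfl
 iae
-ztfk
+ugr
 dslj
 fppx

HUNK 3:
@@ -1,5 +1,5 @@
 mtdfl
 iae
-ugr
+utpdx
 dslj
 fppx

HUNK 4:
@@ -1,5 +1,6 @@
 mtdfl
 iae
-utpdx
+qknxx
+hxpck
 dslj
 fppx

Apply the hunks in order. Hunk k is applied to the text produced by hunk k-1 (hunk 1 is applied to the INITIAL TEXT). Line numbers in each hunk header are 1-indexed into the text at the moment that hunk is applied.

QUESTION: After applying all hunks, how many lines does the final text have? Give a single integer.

Hunk 1: at line 1 remove [dwpfs,dbk] add [ztfk] -> 5 lines: mtdfl iae ztfk dslj fppx
Hunk 2: at line 1 remove [ztfk] add [ugr] -> 5 lines: mtdfl iae ugr dslj fppx
Hunk 3: at line 1 remove [ugr] add [utpdx] -> 5 lines: mtdfl iae utpdx dslj fppx
Hunk 4: at line 1 remove [utpdx] add [qknxx,hxpck] -> 6 lines: mtdfl iae qknxx hxpck dslj fppx
Final line count: 6

Answer: 6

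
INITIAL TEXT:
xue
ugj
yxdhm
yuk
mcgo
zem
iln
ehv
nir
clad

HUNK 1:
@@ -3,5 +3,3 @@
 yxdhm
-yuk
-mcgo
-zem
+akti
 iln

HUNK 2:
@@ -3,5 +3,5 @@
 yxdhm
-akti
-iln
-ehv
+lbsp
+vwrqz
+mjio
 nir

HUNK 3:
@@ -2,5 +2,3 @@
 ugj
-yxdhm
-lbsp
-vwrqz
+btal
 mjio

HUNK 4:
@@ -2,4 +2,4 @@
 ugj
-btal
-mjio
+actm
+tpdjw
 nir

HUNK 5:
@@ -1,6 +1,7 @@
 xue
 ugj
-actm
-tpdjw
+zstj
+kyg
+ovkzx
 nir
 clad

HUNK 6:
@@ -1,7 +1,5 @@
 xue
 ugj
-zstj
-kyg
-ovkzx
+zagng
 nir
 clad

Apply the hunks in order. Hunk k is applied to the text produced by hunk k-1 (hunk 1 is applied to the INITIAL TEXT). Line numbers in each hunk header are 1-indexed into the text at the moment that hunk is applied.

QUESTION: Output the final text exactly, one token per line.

Hunk 1: at line 3 remove [yuk,mcgo,zem] add [akti] -> 8 lines: xue ugj yxdhm akti iln ehv nir clad
Hunk 2: at line 3 remove [akti,iln,ehv] add [lbsp,vwrqz,mjio] -> 8 lines: xue ugj yxdhm lbsp vwrqz mjio nir clad
Hunk 3: at line 2 remove [yxdhm,lbsp,vwrqz] add [btal] -> 6 lines: xue ugj btal mjio nir clad
Hunk 4: at line 2 remove [btal,mjio] add [actm,tpdjw] -> 6 lines: xue ugj actm tpdjw nir clad
Hunk 5: at line 1 remove [actm,tpdjw] add [zstj,kyg,ovkzx] -> 7 lines: xue ugj zstj kyg ovkzx nir clad
Hunk 6: at line 1 remove [zstj,kyg,ovkzx] add [zagng] -> 5 lines: xue ugj zagng nir clad

Answer: xue
ugj
zagng
nir
clad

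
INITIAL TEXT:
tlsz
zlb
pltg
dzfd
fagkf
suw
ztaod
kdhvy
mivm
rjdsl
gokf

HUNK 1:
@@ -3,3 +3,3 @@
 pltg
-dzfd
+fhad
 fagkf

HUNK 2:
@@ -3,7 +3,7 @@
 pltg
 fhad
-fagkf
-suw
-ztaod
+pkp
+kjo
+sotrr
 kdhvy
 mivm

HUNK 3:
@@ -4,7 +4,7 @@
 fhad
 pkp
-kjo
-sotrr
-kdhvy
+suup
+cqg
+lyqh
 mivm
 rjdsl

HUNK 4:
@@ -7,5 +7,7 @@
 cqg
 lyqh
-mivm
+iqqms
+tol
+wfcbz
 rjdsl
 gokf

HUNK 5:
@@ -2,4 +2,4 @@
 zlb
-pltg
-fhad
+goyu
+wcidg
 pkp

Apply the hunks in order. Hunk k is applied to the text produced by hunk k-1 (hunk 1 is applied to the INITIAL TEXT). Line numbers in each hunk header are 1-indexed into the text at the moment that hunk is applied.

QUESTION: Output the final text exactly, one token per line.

Hunk 1: at line 3 remove [dzfd] add [fhad] -> 11 lines: tlsz zlb pltg fhad fagkf suw ztaod kdhvy mivm rjdsl gokf
Hunk 2: at line 3 remove [fagkf,suw,ztaod] add [pkp,kjo,sotrr] -> 11 lines: tlsz zlb pltg fhad pkp kjo sotrr kdhvy mivm rjdsl gokf
Hunk 3: at line 4 remove [kjo,sotrr,kdhvy] add [suup,cqg,lyqh] -> 11 lines: tlsz zlb pltg fhad pkp suup cqg lyqh mivm rjdsl gokf
Hunk 4: at line 7 remove [mivm] add [iqqms,tol,wfcbz] -> 13 lines: tlsz zlb pltg fhad pkp suup cqg lyqh iqqms tol wfcbz rjdsl gokf
Hunk 5: at line 2 remove [pltg,fhad] add [goyu,wcidg] -> 13 lines: tlsz zlb goyu wcidg pkp suup cqg lyqh iqqms tol wfcbz rjdsl gokf

Answer: tlsz
zlb
goyu
wcidg
pkp
suup
cqg
lyqh
iqqms
tol
wfcbz
rjdsl
gokf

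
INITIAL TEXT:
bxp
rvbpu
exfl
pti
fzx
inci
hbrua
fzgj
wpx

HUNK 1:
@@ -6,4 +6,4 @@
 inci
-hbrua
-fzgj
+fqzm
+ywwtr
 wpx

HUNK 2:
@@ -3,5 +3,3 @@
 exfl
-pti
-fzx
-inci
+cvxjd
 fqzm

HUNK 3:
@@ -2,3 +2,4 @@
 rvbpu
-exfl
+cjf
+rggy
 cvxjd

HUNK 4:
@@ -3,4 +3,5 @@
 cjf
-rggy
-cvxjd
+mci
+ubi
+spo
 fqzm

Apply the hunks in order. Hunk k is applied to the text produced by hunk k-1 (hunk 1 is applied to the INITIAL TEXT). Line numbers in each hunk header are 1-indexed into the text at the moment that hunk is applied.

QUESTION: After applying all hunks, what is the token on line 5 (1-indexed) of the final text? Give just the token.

Answer: ubi

Derivation:
Hunk 1: at line 6 remove [hbrua,fzgj] add [fqzm,ywwtr] -> 9 lines: bxp rvbpu exfl pti fzx inci fqzm ywwtr wpx
Hunk 2: at line 3 remove [pti,fzx,inci] add [cvxjd] -> 7 lines: bxp rvbpu exfl cvxjd fqzm ywwtr wpx
Hunk 3: at line 2 remove [exfl] add [cjf,rggy] -> 8 lines: bxp rvbpu cjf rggy cvxjd fqzm ywwtr wpx
Hunk 4: at line 3 remove [rggy,cvxjd] add [mci,ubi,spo] -> 9 lines: bxp rvbpu cjf mci ubi spo fqzm ywwtr wpx
Final line 5: ubi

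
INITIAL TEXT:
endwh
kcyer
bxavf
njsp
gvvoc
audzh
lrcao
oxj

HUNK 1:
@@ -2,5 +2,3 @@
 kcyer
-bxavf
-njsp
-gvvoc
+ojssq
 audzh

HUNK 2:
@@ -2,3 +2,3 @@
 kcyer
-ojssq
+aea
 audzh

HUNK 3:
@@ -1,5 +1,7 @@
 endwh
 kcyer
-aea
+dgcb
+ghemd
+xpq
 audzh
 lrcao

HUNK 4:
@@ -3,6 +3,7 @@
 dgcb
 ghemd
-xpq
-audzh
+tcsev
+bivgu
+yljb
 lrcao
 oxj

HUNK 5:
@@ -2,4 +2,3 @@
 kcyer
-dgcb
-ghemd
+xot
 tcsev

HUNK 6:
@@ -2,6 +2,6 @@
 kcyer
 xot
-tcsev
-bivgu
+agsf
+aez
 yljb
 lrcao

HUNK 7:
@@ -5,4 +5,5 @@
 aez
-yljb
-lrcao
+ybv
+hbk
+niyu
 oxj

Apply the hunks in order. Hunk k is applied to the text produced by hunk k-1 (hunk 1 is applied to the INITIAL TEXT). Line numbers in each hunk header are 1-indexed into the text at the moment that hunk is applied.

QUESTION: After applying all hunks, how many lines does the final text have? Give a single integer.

Hunk 1: at line 2 remove [bxavf,njsp,gvvoc] add [ojssq] -> 6 lines: endwh kcyer ojssq audzh lrcao oxj
Hunk 2: at line 2 remove [ojssq] add [aea] -> 6 lines: endwh kcyer aea audzh lrcao oxj
Hunk 3: at line 1 remove [aea] add [dgcb,ghemd,xpq] -> 8 lines: endwh kcyer dgcb ghemd xpq audzh lrcao oxj
Hunk 4: at line 3 remove [xpq,audzh] add [tcsev,bivgu,yljb] -> 9 lines: endwh kcyer dgcb ghemd tcsev bivgu yljb lrcao oxj
Hunk 5: at line 2 remove [dgcb,ghemd] add [xot] -> 8 lines: endwh kcyer xot tcsev bivgu yljb lrcao oxj
Hunk 6: at line 2 remove [tcsev,bivgu] add [agsf,aez] -> 8 lines: endwh kcyer xot agsf aez yljb lrcao oxj
Hunk 7: at line 5 remove [yljb,lrcao] add [ybv,hbk,niyu] -> 9 lines: endwh kcyer xot agsf aez ybv hbk niyu oxj
Final line count: 9

Answer: 9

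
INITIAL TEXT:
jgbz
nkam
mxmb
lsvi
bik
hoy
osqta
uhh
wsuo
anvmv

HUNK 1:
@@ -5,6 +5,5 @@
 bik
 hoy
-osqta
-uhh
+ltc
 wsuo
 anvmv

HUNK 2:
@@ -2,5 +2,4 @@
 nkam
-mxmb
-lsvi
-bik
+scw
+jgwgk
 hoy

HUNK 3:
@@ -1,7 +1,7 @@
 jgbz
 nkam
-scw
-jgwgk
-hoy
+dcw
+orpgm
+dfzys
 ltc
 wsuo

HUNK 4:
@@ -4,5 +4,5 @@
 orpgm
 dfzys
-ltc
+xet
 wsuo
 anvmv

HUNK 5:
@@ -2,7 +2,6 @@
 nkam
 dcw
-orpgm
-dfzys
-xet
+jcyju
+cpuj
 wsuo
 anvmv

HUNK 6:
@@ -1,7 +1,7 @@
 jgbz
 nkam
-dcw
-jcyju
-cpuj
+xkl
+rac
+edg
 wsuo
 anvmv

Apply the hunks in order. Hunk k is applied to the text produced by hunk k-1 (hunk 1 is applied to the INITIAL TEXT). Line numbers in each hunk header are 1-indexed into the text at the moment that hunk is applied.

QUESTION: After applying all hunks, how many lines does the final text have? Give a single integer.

Answer: 7

Derivation:
Hunk 1: at line 5 remove [osqta,uhh] add [ltc] -> 9 lines: jgbz nkam mxmb lsvi bik hoy ltc wsuo anvmv
Hunk 2: at line 2 remove [mxmb,lsvi,bik] add [scw,jgwgk] -> 8 lines: jgbz nkam scw jgwgk hoy ltc wsuo anvmv
Hunk 3: at line 1 remove [scw,jgwgk,hoy] add [dcw,orpgm,dfzys] -> 8 lines: jgbz nkam dcw orpgm dfzys ltc wsuo anvmv
Hunk 4: at line 4 remove [ltc] add [xet] -> 8 lines: jgbz nkam dcw orpgm dfzys xet wsuo anvmv
Hunk 5: at line 2 remove [orpgm,dfzys,xet] add [jcyju,cpuj] -> 7 lines: jgbz nkam dcw jcyju cpuj wsuo anvmv
Hunk 6: at line 1 remove [dcw,jcyju,cpuj] add [xkl,rac,edg] -> 7 lines: jgbz nkam xkl rac edg wsuo anvmv
Final line count: 7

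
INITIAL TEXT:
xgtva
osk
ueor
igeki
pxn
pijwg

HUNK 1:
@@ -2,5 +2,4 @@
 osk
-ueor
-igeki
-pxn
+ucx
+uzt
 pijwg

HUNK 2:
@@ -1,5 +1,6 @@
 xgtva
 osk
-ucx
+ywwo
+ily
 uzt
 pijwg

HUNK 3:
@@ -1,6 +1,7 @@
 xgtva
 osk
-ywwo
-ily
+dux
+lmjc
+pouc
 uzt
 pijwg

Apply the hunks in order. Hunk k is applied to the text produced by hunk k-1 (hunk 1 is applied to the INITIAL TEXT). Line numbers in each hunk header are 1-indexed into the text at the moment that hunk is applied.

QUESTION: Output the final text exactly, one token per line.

Hunk 1: at line 2 remove [ueor,igeki,pxn] add [ucx,uzt] -> 5 lines: xgtva osk ucx uzt pijwg
Hunk 2: at line 1 remove [ucx] add [ywwo,ily] -> 6 lines: xgtva osk ywwo ily uzt pijwg
Hunk 3: at line 1 remove [ywwo,ily] add [dux,lmjc,pouc] -> 7 lines: xgtva osk dux lmjc pouc uzt pijwg

Answer: xgtva
osk
dux
lmjc
pouc
uzt
pijwg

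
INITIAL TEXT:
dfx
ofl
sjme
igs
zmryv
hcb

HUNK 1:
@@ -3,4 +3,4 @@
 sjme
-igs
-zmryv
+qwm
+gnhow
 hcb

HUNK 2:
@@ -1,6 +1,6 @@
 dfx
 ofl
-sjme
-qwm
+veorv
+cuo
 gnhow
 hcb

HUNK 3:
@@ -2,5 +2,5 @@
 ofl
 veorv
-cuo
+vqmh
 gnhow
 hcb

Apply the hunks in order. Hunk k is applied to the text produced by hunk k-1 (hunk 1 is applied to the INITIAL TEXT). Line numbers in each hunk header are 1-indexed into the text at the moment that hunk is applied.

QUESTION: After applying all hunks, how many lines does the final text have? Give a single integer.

Hunk 1: at line 3 remove [igs,zmryv] add [qwm,gnhow] -> 6 lines: dfx ofl sjme qwm gnhow hcb
Hunk 2: at line 1 remove [sjme,qwm] add [veorv,cuo] -> 6 lines: dfx ofl veorv cuo gnhow hcb
Hunk 3: at line 2 remove [cuo] add [vqmh] -> 6 lines: dfx ofl veorv vqmh gnhow hcb
Final line count: 6

Answer: 6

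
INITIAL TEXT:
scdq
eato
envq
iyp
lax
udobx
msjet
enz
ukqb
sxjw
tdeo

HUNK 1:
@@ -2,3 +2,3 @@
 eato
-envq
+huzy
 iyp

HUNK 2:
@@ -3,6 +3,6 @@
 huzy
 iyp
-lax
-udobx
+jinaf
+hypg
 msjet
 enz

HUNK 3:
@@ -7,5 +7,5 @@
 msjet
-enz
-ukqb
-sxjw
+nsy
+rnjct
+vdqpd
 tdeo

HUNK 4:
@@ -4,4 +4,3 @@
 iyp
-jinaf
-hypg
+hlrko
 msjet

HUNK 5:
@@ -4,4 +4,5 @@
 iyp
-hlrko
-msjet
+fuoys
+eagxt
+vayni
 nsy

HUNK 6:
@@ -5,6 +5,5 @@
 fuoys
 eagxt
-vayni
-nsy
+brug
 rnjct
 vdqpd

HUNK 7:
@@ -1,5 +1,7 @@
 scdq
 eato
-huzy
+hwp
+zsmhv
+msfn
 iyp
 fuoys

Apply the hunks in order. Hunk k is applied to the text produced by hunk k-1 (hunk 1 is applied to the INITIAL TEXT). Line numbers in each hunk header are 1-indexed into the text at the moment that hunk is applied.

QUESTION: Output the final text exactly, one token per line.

Hunk 1: at line 2 remove [envq] add [huzy] -> 11 lines: scdq eato huzy iyp lax udobx msjet enz ukqb sxjw tdeo
Hunk 2: at line 3 remove [lax,udobx] add [jinaf,hypg] -> 11 lines: scdq eato huzy iyp jinaf hypg msjet enz ukqb sxjw tdeo
Hunk 3: at line 7 remove [enz,ukqb,sxjw] add [nsy,rnjct,vdqpd] -> 11 lines: scdq eato huzy iyp jinaf hypg msjet nsy rnjct vdqpd tdeo
Hunk 4: at line 4 remove [jinaf,hypg] add [hlrko] -> 10 lines: scdq eato huzy iyp hlrko msjet nsy rnjct vdqpd tdeo
Hunk 5: at line 4 remove [hlrko,msjet] add [fuoys,eagxt,vayni] -> 11 lines: scdq eato huzy iyp fuoys eagxt vayni nsy rnjct vdqpd tdeo
Hunk 6: at line 5 remove [vayni,nsy] add [brug] -> 10 lines: scdq eato huzy iyp fuoys eagxt brug rnjct vdqpd tdeo
Hunk 7: at line 1 remove [huzy] add [hwp,zsmhv,msfn] -> 12 lines: scdq eato hwp zsmhv msfn iyp fuoys eagxt brug rnjct vdqpd tdeo

Answer: scdq
eato
hwp
zsmhv
msfn
iyp
fuoys
eagxt
brug
rnjct
vdqpd
tdeo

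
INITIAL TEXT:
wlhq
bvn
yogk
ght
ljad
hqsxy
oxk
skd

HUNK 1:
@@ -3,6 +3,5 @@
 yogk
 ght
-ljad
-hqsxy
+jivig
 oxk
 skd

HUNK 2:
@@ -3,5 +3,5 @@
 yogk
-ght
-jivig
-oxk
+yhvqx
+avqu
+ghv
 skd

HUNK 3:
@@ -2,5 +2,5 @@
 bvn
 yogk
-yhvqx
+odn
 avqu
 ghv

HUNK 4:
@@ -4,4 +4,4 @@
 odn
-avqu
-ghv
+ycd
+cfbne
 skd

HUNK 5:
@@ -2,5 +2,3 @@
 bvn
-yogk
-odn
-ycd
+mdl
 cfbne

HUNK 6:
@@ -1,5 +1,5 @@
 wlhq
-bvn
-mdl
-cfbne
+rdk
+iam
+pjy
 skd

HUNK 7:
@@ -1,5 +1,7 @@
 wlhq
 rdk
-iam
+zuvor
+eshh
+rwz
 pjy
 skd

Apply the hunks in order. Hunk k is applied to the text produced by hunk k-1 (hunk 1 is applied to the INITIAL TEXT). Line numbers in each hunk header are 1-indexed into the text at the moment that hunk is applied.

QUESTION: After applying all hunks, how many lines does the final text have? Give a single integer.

Hunk 1: at line 3 remove [ljad,hqsxy] add [jivig] -> 7 lines: wlhq bvn yogk ght jivig oxk skd
Hunk 2: at line 3 remove [ght,jivig,oxk] add [yhvqx,avqu,ghv] -> 7 lines: wlhq bvn yogk yhvqx avqu ghv skd
Hunk 3: at line 2 remove [yhvqx] add [odn] -> 7 lines: wlhq bvn yogk odn avqu ghv skd
Hunk 4: at line 4 remove [avqu,ghv] add [ycd,cfbne] -> 7 lines: wlhq bvn yogk odn ycd cfbne skd
Hunk 5: at line 2 remove [yogk,odn,ycd] add [mdl] -> 5 lines: wlhq bvn mdl cfbne skd
Hunk 6: at line 1 remove [bvn,mdl,cfbne] add [rdk,iam,pjy] -> 5 lines: wlhq rdk iam pjy skd
Hunk 7: at line 1 remove [iam] add [zuvor,eshh,rwz] -> 7 lines: wlhq rdk zuvor eshh rwz pjy skd
Final line count: 7

Answer: 7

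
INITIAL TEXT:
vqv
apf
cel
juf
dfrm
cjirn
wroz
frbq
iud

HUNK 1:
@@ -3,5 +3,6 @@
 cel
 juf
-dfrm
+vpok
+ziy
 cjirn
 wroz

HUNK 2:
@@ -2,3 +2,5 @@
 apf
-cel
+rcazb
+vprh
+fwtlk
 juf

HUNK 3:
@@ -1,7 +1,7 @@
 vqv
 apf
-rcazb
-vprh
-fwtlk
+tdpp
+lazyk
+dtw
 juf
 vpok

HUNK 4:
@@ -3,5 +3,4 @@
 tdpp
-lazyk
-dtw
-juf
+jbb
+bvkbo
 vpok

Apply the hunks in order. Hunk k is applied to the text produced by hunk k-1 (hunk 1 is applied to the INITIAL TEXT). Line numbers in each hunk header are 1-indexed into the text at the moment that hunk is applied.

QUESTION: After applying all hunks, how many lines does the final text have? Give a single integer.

Hunk 1: at line 3 remove [dfrm] add [vpok,ziy] -> 10 lines: vqv apf cel juf vpok ziy cjirn wroz frbq iud
Hunk 2: at line 2 remove [cel] add [rcazb,vprh,fwtlk] -> 12 lines: vqv apf rcazb vprh fwtlk juf vpok ziy cjirn wroz frbq iud
Hunk 3: at line 1 remove [rcazb,vprh,fwtlk] add [tdpp,lazyk,dtw] -> 12 lines: vqv apf tdpp lazyk dtw juf vpok ziy cjirn wroz frbq iud
Hunk 4: at line 3 remove [lazyk,dtw,juf] add [jbb,bvkbo] -> 11 lines: vqv apf tdpp jbb bvkbo vpok ziy cjirn wroz frbq iud
Final line count: 11

Answer: 11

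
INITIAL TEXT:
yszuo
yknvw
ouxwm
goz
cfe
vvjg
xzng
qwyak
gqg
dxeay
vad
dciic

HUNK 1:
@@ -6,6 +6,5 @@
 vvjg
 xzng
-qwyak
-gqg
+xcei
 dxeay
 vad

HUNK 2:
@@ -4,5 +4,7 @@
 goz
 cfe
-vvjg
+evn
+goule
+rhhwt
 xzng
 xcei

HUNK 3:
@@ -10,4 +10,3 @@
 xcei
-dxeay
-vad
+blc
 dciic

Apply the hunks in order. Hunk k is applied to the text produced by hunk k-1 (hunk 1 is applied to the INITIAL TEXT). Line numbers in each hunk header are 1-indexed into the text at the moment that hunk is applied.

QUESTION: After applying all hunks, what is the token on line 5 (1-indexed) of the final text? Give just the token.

Hunk 1: at line 6 remove [qwyak,gqg] add [xcei] -> 11 lines: yszuo yknvw ouxwm goz cfe vvjg xzng xcei dxeay vad dciic
Hunk 2: at line 4 remove [vvjg] add [evn,goule,rhhwt] -> 13 lines: yszuo yknvw ouxwm goz cfe evn goule rhhwt xzng xcei dxeay vad dciic
Hunk 3: at line 10 remove [dxeay,vad] add [blc] -> 12 lines: yszuo yknvw ouxwm goz cfe evn goule rhhwt xzng xcei blc dciic
Final line 5: cfe

Answer: cfe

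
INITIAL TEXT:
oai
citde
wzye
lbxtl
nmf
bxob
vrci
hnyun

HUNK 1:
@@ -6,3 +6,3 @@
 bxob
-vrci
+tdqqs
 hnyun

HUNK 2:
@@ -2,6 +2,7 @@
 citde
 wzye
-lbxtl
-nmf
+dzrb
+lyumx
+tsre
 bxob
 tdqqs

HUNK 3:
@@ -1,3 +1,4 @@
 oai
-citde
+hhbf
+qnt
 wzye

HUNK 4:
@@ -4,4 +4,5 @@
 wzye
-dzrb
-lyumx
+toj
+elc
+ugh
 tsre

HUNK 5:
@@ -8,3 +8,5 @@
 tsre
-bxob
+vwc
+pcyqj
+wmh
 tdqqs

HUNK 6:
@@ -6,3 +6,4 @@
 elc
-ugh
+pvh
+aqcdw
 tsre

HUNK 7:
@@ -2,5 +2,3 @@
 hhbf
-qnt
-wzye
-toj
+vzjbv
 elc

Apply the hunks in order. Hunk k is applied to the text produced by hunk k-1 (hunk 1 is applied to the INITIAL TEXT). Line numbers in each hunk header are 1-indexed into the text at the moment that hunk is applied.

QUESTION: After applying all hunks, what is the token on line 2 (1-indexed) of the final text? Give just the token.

Answer: hhbf

Derivation:
Hunk 1: at line 6 remove [vrci] add [tdqqs] -> 8 lines: oai citde wzye lbxtl nmf bxob tdqqs hnyun
Hunk 2: at line 2 remove [lbxtl,nmf] add [dzrb,lyumx,tsre] -> 9 lines: oai citde wzye dzrb lyumx tsre bxob tdqqs hnyun
Hunk 3: at line 1 remove [citde] add [hhbf,qnt] -> 10 lines: oai hhbf qnt wzye dzrb lyumx tsre bxob tdqqs hnyun
Hunk 4: at line 4 remove [dzrb,lyumx] add [toj,elc,ugh] -> 11 lines: oai hhbf qnt wzye toj elc ugh tsre bxob tdqqs hnyun
Hunk 5: at line 8 remove [bxob] add [vwc,pcyqj,wmh] -> 13 lines: oai hhbf qnt wzye toj elc ugh tsre vwc pcyqj wmh tdqqs hnyun
Hunk 6: at line 6 remove [ugh] add [pvh,aqcdw] -> 14 lines: oai hhbf qnt wzye toj elc pvh aqcdw tsre vwc pcyqj wmh tdqqs hnyun
Hunk 7: at line 2 remove [qnt,wzye,toj] add [vzjbv] -> 12 lines: oai hhbf vzjbv elc pvh aqcdw tsre vwc pcyqj wmh tdqqs hnyun
Final line 2: hhbf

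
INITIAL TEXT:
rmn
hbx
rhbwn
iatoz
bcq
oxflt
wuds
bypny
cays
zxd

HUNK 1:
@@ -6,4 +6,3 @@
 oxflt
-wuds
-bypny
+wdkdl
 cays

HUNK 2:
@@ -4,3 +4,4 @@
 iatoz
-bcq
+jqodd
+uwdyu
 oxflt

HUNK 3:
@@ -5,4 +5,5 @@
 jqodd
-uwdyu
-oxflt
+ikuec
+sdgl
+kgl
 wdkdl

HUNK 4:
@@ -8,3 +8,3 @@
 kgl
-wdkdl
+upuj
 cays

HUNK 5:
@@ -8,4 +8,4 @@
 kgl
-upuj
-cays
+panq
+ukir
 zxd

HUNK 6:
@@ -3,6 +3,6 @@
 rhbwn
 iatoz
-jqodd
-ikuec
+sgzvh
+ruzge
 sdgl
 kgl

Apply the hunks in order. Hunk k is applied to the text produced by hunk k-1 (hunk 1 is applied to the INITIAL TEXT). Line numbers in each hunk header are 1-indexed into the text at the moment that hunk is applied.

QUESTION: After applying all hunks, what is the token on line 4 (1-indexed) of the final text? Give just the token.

Answer: iatoz

Derivation:
Hunk 1: at line 6 remove [wuds,bypny] add [wdkdl] -> 9 lines: rmn hbx rhbwn iatoz bcq oxflt wdkdl cays zxd
Hunk 2: at line 4 remove [bcq] add [jqodd,uwdyu] -> 10 lines: rmn hbx rhbwn iatoz jqodd uwdyu oxflt wdkdl cays zxd
Hunk 3: at line 5 remove [uwdyu,oxflt] add [ikuec,sdgl,kgl] -> 11 lines: rmn hbx rhbwn iatoz jqodd ikuec sdgl kgl wdkdl cays zxd
Hunk 4: at line 8 remove [wdkdl] add [upuj] -> 11 lines: rmn hbx rhbwn iatoz jqodd ikuec sdgl kgl upuj cays zxd
Hunk 5: at line 8 remove [upuj,cays] add [panq,ukir] -> 11 lines: rmn hbx rhbwn iatoz jqodd ikuec sdgl kgl panq ukir zxd
Hunk 6: at line 3 remove [jqodd,ikuec] add [sgzvh,ruzge] -> 11 lines: rmn hbx rhbwn iatoz sgzvh ruzge sdgl kgl panq ukir zxd
Final line 4: iatoz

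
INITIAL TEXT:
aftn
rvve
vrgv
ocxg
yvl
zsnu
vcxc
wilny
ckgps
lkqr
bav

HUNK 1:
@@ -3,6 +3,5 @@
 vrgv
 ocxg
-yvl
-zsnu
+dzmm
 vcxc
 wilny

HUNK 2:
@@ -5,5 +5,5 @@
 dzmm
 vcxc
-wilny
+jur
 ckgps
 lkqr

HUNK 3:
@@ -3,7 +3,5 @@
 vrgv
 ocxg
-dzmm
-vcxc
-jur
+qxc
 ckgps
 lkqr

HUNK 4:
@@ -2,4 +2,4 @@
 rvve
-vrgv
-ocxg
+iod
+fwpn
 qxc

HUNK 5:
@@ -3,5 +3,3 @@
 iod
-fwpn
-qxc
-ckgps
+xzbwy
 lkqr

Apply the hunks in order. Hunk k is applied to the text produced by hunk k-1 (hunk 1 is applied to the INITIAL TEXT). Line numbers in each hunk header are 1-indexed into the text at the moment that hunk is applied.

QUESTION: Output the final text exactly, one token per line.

Hunk 1: at line 3 remove [yvl,zsnu] add [dzmm] -> 10 lines: aftn rvve vrgv ocxg dzmm vcxc wilny ckgps lkqr bav
Hunk 2: at line 5 remove [wilny] add [jur] -> 10 lines: aftn rvve vrgv ocxg dzmm vcxc jur ckgps lkqr bav
Hunk 3: at line 3 remove [dzmm,vcxc,jur] add [qxc] -> 8 lines: aftn rvve vrgv ocxg qxc ckgps lkqr bav
Hunk 4: at line 2 remove [vrgv,ocxg] add [iod,fwpn] -> 8 lines: aftn rvve iod fwpn qxc ckgps lkqr bav
Hunk 5: at line 3 remove [fwpn,qxc,ckgps] add [xzbwy] -> 6 lines: aftn rvve iod xzbwy lkqr bav

Answer: aftn
rvve
iod
xzbwy
lkqr
bav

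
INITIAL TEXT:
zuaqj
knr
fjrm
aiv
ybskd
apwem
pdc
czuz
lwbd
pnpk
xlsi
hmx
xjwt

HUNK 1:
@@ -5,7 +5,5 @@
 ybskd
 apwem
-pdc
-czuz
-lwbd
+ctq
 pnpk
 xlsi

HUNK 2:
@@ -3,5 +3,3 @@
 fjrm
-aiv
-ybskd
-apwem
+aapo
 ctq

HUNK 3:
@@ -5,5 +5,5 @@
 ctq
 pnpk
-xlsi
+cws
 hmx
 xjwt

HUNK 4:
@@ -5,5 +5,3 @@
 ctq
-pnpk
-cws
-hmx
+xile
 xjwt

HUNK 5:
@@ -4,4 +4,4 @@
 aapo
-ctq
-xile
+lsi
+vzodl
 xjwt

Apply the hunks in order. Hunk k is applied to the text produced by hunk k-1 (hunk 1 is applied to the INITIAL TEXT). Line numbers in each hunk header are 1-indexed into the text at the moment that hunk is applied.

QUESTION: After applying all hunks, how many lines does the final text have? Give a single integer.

Answer: 7

Derivation:
Hunk 1: at line 5 remove [pdc,czuz,lwbd] add [ctq] -> 11 lines: zuaqj knr fjrm aiv ybskd apwem ctq pnpk xlsi hmx xjwt
Hunk 2: at line 3 remove [aiv,ybskd,apwem] add [aapo] -> 9 lines: zuaqj knr fjrm aapo ctq pnpk xlsi hmx xjwt
Hunk 3: at line 5 remove [xlsi] add [cws] -> 9 lines: zuaqj knr fjrm aapo ctq pnpk cws hmx xjwt
Hunk 4: at line 5 remove [pnpk,cws,hmx] add [xile] -> 7 lines: zuaqj knr fjrm aapo ctq xile xjwt
Hunk 5: at line 4 remove [ctq,xile] add [lsi,vzodl] -> 7 lines: zuaqj knr fjrm aapo lsi vzodl xjwt
Final line count: 7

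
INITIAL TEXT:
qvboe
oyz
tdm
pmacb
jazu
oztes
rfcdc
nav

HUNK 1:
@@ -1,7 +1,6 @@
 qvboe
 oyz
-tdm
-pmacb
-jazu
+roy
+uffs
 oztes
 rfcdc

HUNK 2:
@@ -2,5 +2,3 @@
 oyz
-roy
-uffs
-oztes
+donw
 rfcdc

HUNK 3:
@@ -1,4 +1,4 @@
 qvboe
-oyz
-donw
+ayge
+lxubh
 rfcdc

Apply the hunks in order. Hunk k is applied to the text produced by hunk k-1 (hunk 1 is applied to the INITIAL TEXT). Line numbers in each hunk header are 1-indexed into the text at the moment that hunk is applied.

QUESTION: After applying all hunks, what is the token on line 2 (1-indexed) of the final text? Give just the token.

Answer: ayge

Derivation:
Hunk 1: at line 1 remove [tdm,pmacb,jazu] add [roy,uffs] -> 7 lines: qvboe oyz roy uffs oztes rfcdc nav
Hunk 2: at line 2 remove [roy,uffs,oztes] add [donw] -> 5 lines: qvboe oyz donw rfcdc nav
Hunk 3: at line 1 remove [oyz,donw] add [ayge,lxubh] -> 5 lines: qvboe ayge lxubh rfcdc nav
Final line 2: ayge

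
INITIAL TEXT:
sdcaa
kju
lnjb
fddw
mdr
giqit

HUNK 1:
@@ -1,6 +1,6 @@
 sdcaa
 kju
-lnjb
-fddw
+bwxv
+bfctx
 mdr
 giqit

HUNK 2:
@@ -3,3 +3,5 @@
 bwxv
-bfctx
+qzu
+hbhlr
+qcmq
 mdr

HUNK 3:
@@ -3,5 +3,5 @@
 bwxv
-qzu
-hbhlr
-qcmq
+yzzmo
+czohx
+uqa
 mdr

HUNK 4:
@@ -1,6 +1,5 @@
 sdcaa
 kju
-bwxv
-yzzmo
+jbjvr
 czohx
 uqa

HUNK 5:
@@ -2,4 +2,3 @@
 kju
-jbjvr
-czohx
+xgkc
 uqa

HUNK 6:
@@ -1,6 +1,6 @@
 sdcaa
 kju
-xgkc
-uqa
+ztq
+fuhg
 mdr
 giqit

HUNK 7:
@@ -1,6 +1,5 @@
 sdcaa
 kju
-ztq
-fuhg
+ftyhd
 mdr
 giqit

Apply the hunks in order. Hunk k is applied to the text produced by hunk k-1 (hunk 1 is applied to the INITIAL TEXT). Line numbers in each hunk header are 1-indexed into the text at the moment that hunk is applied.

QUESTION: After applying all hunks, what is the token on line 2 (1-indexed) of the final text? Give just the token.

Hunk 1: at line 1 remove [lnjb,fddw] add [bwxv,bfctx] -> 6 lines: sdcaa kju bwxv bfctx mdr giqit
Hunk 2: at line 3 remove [bfctx] add [qzu,hbhlr,qcmq] -> 8 lines: sdcaa kju bwxv qzu hbhlr qcmq mdr giqit
Hunk 3: at line 3 remove [qzu,hbhlr,qcmq] add [yzzmo,czohx,uqa] -> 8 lines: sdcaa kju bwxv yzzmo czohx uqa mdr giqit
Hunk 4: at line 1 remove [bwxv,yzzmo] add [jbjvr] -> 7 lines: sdcaa kju jbjvr czohx uqa mdr giqit
Hunk 5: at line 2 remove [jbjvr,czohx] add [xgkc] -> 6 lines: sdcaa kju xgkc uqa mdr giqit
Hunk 6: at line 1 remove [xgkc,uqa] add [ztq,fuhg] -> 6 lines: sdcaa kju ztq fuhg mdr giqit
Hunk 7: at line 1 remove [ztq,fuhg] add [ftyhd] -> 5 lines: sdcaa kju ftyhd mdr giqit
Final line 2: kju

Answer: kju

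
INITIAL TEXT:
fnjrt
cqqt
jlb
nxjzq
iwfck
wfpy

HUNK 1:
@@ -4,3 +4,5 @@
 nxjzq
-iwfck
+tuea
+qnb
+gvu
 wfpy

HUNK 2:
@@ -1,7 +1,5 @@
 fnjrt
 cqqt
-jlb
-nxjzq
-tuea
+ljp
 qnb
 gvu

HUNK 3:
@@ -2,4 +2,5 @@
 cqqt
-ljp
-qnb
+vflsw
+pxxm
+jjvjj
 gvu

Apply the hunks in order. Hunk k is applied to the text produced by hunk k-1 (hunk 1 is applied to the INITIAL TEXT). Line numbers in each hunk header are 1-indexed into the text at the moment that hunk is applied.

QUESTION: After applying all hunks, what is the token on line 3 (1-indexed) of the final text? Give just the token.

Answer: vflsw

Derivation:
Hunk 1: at line 4 remove [iwfck] add [tuea,qnb,gvu] -> 8 lines: fnjrt cqqt jlb nxjzq tuea qnb gvu wfpy
Hunk 2: at line 1 remove [jlb,nxjzq,tuea] add [ljp] -> 6 lines: fnjrt cqqt ljp qnb gvu wfpy
Hunk 3: at line 2 remove [ljp,qnb] add [vflsw,pxxm,jjvjj] -> 7 lines: fnjrt cqqt vflsw pxxm jjvjj gvu wfpy
Final line 3: vflsw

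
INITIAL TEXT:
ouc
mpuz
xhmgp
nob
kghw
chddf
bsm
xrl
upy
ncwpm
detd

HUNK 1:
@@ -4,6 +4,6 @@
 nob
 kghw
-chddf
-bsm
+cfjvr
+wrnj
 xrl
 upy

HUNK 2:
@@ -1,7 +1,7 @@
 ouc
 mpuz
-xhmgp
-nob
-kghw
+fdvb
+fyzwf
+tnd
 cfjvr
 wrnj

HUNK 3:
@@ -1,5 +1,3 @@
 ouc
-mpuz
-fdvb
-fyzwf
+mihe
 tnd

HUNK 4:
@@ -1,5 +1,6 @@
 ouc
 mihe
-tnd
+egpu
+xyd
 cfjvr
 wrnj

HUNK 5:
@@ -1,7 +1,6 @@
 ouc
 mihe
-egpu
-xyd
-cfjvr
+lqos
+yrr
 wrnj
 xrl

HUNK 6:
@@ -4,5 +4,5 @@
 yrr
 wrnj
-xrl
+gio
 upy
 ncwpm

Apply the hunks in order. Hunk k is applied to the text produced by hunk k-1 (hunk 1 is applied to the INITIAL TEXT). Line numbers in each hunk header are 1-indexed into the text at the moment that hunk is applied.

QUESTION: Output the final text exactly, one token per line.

Hunk 1: at line 4 remove [chddf,bsm] add [cfjvr,wrnj] -> 11 lines: ouc mpuz xhmgp nob kghw cfjvr wrnj xrl upy ncwpm detd
Hunk 2: at line 1 remove [xhmgp,nob,kghw] add [fdvb,fyzwf,tnd] -> 11 lines: ouc mpuz fdvb fyzwf tnd cfjvr wrnj xrl upy ncwpm detd
Hunk 3: at line 1 remove [mpuz,fdvb,fyzwf] add [mihe] -> 9 lines: ouc mihe tnd cfjvr wrnj xrl upy ncwpm detd
Hunk 4: at line 1 remove [tnd] add [egpu,xyd] -> 10 lines: ouc mihe egpu xyd cfjvr wrnj xrl upy ncwpm detd
Hunk 5: at line 1 remove [egpu,xyd,cfjvr] add [lqos,yrr] -> 9 lines: ouc mihe lqos yrr wrnj xrl upy ncwpm detd
Hunk 6: at line 4 remove [xrl] add [gio] -> 9 lines: ouc mihe lqos yrr wrnj gio upy ncwpm detd

Answer: ouc
mihe
lqos
yrr
wrnj
gio
upy
ncwpm
detd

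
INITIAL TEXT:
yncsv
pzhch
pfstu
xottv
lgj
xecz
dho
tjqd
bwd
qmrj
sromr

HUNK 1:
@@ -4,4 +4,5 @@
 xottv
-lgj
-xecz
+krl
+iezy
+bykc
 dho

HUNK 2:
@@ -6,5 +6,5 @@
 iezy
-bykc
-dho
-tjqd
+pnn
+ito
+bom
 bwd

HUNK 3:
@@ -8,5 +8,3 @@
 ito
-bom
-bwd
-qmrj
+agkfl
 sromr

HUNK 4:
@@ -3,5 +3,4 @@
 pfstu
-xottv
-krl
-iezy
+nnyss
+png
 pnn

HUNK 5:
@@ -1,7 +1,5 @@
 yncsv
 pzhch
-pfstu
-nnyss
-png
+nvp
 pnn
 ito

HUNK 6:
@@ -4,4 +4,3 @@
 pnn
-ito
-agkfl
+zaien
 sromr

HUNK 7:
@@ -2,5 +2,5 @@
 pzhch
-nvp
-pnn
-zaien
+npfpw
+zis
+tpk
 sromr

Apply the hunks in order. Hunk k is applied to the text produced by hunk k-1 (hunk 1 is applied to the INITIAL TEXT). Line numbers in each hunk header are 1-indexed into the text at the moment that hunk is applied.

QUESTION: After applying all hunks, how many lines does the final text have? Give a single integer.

Hunk 1: at line 4 remove [lgj,xecz] add [krl,iezy,bykc] -> 12 lines: yncsv pzhch pfstu xottv krl iezy bykc dho tjqd bwd qmrj sromr
Hunk 2: at line 6 remove [bykc,dho,tjqd] add [pnn,ito,bom] -> 12 lines: yncsv pzhch pfstu xottv krl iezy pnn ito bom bwd qmrj sromr
Hunk 3: at line 8 remove [bom,bwd,qmrj] add [agkfl] -> 10 lines: yncsv pzhch pfstu xottv krl iezy pnn ito agkfl sromr
Hunk 4: at line 3 remove [xottv,krl,iezy] add [nnyss,png] -> 9 lines: yncsv pzhch pfstu nnyss png pnn ito agkfl sromr
Hunk 5: at line 1 remove [pfstu,nnyss,png] add [nvp] -> 7 lines: yncsv pzhch nvp pnn ito agkfl sromr
Hunk 6: at line 4 remove [ito,agkfl] add [zaien] -> 6 lines: yncsv pzhch nvp pnn zaien sromr
Hunk 7: at line 2 remove [nvp,pnn,zaien] add [npfpw,zis,tpk] -> 6 lines: yncsv pzhch npfpw zis tpk sromr
Final line count: 6

Answer: 6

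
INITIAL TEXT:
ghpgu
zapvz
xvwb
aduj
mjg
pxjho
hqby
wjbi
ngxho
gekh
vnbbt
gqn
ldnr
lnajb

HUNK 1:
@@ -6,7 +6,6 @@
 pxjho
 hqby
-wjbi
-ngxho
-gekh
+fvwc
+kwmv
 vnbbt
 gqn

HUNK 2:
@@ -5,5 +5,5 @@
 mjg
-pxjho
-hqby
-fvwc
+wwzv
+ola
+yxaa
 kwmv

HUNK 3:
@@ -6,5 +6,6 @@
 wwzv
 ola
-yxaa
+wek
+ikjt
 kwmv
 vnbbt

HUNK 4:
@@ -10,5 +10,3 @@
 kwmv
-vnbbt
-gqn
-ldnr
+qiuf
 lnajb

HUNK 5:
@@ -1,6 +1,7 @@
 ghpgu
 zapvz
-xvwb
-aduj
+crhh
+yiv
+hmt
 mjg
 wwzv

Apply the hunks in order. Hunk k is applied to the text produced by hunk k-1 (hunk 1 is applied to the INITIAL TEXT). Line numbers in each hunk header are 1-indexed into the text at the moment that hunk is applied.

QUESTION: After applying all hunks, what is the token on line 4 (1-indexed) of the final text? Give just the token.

Answer: yiv

Derivation:
Hunk 1: at line 6 remove [wjbi,ngxho,gekh] add [fvwc,kwmv] -> 13 lines: ghpgu zapvz xvwb aduj mjg pxjho hqby fvwc kwmv vnbbt gqn ldnr lnajb
Hunk 2: at line 5 remove [pxjho,hqby,fvwc] add [wwzv,ola,yxaa] -> 13 lines: ghpgu zapvz xvwb aduj mjg wwzv ola yxaa kwmv vnbbt gqn ldnr lnajb
Hunk 3: at line 6 remove [yxaa] add [wek,ikjt] -> 14 lines: ghpgu zapvz xvwb aduj mjg wwzv ola wek ikjt kwmv vnbbt gqn ldnr lnajb
Hunk 4: at line 10 remove [vnbbt,gqn,ldnr] add [qiuf] -> 12 lines: ghpgu zapvz xvwb aduj mjg wwzv ola wek ikjt kwmv qiuf lnajb
Hunk 5: at line 1 remove [xvwb,aduj] add [crhh,yiv,hmt] -> 13 lines: ghpgu zapvz crhh yiv hmt mjg wwzv ola wek ikjt kwmv qiuf lnajb
Final line 4: yiv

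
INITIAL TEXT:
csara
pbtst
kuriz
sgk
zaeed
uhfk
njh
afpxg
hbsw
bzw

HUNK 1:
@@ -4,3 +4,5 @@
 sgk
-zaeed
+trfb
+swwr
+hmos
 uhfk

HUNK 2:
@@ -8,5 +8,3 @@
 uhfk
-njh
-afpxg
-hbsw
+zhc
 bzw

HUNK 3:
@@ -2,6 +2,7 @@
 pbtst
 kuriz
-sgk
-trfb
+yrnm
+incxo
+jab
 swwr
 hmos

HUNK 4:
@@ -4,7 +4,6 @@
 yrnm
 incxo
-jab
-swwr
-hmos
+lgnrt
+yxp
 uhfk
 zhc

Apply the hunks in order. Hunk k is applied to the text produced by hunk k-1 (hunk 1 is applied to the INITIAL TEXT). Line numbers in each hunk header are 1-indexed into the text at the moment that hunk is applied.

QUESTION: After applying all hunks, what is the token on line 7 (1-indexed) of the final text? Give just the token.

Answer: yxp

Derivation:
Hunk 1: at line 4 remove [zaeed] add [trfb,swwr,hmos] -> 12 lines: csara pbtst kuriz sgk trfb swwr hmos uhfk njh afpxg hbsw bzw
Hunk 2: at line 8 remove [njh,afpxg,hbsw] add [zhc] -> 10 lines: csara pbtst kuriz sgk trfb swwr hmos uhfk zhc bzw
Hunk 3: at line 2 remove [sgk,trfb] add [yrnm,incxo,jab] -> 11 lines: csara pbtst kuriz yrnm incxo jab swwr hmos uhfk zhc bzw
Hunk 4: at line 4 remove [jab,swwr,hmos] add [lgnrt,yxp] -> 10 lines: csara pbtst kuriz yrnm incxo lgnrt yxp uhfk zhc bzw
Final line 7: yxp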